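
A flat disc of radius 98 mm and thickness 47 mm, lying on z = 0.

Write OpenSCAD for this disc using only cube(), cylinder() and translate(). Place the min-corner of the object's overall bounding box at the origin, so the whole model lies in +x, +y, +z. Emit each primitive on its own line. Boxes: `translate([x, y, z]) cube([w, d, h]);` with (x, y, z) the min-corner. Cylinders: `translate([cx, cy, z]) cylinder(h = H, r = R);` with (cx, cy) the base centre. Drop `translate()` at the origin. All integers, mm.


translate([98, 98, 0]) cylinder(h = 47, r = 98);


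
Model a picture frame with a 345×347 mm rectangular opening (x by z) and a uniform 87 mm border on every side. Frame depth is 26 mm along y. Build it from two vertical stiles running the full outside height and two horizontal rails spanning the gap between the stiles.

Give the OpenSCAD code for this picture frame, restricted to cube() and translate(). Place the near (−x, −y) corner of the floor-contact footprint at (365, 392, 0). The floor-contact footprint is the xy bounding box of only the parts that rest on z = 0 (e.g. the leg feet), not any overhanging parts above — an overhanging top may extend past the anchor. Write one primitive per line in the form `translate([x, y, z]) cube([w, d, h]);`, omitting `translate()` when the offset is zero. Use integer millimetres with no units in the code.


translate([365, 392, 0]) cube([87, 26, 521]);
translate([797, 392, 0]) cube([87, 26, 521]);
translate([452, 392, 0]) cube([345, 26, 87]);
translate([452, 392, 434]) cube([345, 26, 87]);


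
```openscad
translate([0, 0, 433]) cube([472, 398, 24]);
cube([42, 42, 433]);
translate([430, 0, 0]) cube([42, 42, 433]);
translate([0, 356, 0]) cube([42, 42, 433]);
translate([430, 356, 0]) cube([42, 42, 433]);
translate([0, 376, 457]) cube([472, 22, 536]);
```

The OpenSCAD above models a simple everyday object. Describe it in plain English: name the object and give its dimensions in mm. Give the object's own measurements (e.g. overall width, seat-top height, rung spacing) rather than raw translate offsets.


A chair. The seat is a 472×398×24 mm slab with its top at z = 457 mm, on four 42×42 mm corner legs (flush with the seat edges, standing on z = 0). A flat backrest 22 mm thick, 536 mm tall, spans the full seat width and rises from the seat top along its +y edge, rear face flush with the rear of the seat.


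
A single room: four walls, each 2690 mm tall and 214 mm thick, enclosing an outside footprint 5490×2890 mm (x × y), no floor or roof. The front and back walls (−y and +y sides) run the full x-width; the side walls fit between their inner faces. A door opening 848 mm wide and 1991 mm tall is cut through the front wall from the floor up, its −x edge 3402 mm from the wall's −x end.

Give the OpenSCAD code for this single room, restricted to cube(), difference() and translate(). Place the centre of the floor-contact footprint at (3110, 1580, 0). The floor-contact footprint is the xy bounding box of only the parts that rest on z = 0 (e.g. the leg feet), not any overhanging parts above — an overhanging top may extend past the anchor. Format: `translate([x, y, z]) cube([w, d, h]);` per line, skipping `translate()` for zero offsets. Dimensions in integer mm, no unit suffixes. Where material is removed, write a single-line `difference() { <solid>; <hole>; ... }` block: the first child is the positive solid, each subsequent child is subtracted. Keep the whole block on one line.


difference() { translate([365, 135, 0]) cube([5490, 214, 2690]); translate([3767, 135, 0]) cube([848, 214, 1991]); }
translate([365, 2811, 0]) cube([5490, 214, 2690]);
translate([365, 349, 0]) cube([214, 2462, 2690]);
translate([5641, 349, 0]) cube([214, 2462, 2690]);


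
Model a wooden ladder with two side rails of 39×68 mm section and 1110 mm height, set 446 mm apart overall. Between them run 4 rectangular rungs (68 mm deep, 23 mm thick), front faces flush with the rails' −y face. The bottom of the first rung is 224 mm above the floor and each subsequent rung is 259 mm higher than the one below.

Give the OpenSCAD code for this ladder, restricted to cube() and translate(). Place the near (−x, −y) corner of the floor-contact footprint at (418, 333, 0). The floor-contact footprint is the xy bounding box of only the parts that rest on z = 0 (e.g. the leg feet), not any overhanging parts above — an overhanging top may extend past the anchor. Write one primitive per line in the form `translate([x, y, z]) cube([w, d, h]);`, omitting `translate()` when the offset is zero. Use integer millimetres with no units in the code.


// rung span = 446 - 2*39 = 368
// rung[k] z = 224 + k*259
translate([418, 333, 0]) cube([39, 68, 1110]);
translate([825, 333, 0]) cube([39, 68, 1110]);
translate([457, 333, 224]) cube([368, 68, 23]);
translate([457, 333, 483]) cube([368, 68, 23]);
translate([457, 333, 742]) cube([368, 68, 23]);
translate([457, 333, 1001]) cube([368, 68, 23]);


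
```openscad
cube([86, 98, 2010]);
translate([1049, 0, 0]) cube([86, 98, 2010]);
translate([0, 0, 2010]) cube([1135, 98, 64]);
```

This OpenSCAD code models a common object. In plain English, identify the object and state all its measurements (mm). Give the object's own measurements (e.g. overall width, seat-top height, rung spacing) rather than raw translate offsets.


A door frame. The clear opening is 963 mm wide and 2010 mm high. Two 86 mm wide jambs, 98 mm deep, stand either side of the opening from the floor to the top of the opening. A 64 mm thick head sits across the top of both jambs, spanning the full outside width of the frame.


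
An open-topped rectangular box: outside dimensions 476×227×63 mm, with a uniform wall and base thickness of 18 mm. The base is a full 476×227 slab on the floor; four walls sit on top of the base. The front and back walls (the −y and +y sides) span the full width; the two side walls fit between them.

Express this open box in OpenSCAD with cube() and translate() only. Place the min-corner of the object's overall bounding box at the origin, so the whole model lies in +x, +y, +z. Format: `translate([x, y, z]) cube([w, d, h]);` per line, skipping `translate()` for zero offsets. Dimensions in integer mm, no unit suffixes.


cube([476, 227, 18]);
translate([0, 0, 18]) cube([476, 18, 45]);
translate([0, 209, 18]) cube([476, 18, 45]);
translate([0, 18, 18]) cube([18, 191, 45]);
translate([458, 18, 18]) cube([18, 191, 45]);


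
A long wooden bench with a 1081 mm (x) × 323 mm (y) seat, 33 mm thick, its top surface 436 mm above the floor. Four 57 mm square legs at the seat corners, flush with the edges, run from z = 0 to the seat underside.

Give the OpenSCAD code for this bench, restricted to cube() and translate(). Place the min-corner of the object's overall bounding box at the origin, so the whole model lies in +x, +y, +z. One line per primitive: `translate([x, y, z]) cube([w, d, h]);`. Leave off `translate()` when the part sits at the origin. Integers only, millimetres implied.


translate([0, 0, 403]) cube([1081, 323, 33]);
cube([57, 57, 403]);
translate([0, 266, 0]) cube([57, 57, 403]);
translate([1024, 0, 0]) cube([57, 57, 403]);
translate([1024, 266, 0]) cube([57, 57, 403]);


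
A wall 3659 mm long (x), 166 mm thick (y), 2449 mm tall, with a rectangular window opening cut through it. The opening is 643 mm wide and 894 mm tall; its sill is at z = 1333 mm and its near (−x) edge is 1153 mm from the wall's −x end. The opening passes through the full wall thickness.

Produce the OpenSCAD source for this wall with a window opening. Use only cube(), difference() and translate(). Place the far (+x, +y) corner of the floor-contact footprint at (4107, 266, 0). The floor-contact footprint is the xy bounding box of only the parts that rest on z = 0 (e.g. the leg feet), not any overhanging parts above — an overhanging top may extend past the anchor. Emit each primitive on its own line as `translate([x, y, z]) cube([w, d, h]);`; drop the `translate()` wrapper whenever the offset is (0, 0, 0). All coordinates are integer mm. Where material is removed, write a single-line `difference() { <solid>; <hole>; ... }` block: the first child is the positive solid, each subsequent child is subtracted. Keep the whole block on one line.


difference() { translate([448, 100, 0]) cube([3659, 166, 2449]); translate([1601, 100, 1333]) cube([643, 166, 894]); }


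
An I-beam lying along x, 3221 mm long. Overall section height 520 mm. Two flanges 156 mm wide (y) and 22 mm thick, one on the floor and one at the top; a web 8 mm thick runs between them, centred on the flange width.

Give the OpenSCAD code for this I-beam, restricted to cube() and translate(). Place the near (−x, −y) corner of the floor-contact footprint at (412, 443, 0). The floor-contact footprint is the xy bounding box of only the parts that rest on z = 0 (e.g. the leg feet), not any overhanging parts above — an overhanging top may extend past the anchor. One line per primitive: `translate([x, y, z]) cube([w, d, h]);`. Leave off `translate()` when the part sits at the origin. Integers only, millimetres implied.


translate([412, 443, 0]) cube([3221, 156, 22]);
translate([412, 517, 22]) cube([3221, 8, 476]);
translate([412, 443, 498]) cube([3221, 156, 22]);


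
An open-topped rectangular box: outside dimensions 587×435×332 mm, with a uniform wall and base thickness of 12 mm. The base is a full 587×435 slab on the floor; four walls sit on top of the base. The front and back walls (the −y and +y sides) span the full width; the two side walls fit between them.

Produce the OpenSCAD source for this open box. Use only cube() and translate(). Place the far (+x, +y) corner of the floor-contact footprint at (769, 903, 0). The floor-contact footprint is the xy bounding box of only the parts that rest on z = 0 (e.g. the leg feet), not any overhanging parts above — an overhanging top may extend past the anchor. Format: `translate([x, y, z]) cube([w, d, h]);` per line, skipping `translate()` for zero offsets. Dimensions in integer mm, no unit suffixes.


translate([182, 468, 0]) cube([587, 435, 12]);
translate([182, 468, 12]) cube([587, 12, 320]);
translate([182, 891, 12]) cube([587, 12, 320]);
translate([182, 480, 12]) cube([12, 411, 320]);
translate([757, 480, 12]) cube([12, 411, 320]);


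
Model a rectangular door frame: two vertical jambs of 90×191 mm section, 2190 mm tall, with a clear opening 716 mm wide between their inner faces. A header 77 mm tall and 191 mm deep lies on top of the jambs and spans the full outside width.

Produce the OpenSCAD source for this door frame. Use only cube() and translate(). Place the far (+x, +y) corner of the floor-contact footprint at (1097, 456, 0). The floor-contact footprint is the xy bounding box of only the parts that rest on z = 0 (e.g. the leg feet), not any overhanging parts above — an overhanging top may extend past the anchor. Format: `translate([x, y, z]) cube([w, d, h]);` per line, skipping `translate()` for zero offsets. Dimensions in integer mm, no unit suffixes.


translate([201, 265, 0]) cube([90, 191, 2190]);
translate([1007, 265, 0]) cube([90, 191, 2190]);
translate([201, 265, 2190]) cube([896, 191, 77]);


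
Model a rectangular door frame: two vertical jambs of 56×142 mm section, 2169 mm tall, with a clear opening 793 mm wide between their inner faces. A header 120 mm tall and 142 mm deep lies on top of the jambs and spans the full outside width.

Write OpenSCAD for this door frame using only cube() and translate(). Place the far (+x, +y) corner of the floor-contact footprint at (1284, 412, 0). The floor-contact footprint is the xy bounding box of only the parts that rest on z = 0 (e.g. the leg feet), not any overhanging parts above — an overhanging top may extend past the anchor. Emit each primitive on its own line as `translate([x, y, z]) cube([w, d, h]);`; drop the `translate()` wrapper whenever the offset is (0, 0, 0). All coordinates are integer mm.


translate([379, 270, 0]) cube([56, 142, 2169]);
translate([1228, 270, 0]) cube([56, 142, 2169]);
translate([379, 270, 2169]) cube([905, 142, 120]);


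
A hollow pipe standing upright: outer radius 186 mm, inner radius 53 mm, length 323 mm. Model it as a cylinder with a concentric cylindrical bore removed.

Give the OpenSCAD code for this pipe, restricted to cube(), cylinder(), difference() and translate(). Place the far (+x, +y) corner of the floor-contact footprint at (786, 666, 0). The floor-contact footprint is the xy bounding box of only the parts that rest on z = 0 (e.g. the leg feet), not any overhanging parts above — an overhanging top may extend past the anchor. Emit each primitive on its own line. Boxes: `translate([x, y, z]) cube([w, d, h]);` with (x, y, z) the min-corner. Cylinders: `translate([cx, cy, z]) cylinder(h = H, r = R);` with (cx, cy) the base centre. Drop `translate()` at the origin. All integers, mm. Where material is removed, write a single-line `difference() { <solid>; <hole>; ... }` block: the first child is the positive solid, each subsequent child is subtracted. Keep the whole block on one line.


difference() { translate([600, 480, 0]) cylinder(h = 323, r = 186); translate([600, 480, 0]) cylinder(h = 323, r = 53); }


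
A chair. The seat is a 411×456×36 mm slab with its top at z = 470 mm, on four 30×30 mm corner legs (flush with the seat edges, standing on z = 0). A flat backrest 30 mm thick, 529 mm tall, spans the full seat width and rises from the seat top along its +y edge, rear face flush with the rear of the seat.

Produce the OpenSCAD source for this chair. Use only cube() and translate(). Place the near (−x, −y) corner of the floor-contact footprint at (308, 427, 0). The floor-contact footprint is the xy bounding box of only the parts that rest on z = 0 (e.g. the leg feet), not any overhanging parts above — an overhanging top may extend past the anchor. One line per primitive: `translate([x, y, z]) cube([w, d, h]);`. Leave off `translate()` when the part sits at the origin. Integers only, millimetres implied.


translate([308, 427, 434]) cube([411, 456, 36]);
translate([308, 427, 0]) cube([30, 30, 434]);
translate([689, 427, 0]) cube([30, 30, 434]);
translate([308, 853, 0]) cube([30, 30, 434]);
translate([689, 853, 0]) cube([30, 30, 434]);
translate([308, 853, 470]) cube([411, 30, 529]);


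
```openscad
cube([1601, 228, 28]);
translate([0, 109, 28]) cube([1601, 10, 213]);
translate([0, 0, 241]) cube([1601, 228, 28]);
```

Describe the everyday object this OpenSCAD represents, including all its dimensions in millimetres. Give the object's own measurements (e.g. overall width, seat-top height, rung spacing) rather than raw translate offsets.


An I-beam lying along x, 1601 mm long. Overall section height 269 mm. Two flanges 228 mm wide (y) and 28 mm thick, one on the floor and one at the top; a web 10 mm thick runs between them, centred on the flange width.


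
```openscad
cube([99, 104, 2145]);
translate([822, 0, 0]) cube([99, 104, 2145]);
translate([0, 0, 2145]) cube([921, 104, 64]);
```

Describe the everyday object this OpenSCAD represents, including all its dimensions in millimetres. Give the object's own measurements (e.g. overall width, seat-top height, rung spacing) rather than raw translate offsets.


A door frame. The clear opening is 723 mm wide and 2145 mm high. Two 99 mm wide jambs, 104 mm deep, stand either side of the opening from the floor to the top of the opening. A 64 mm thick head sits across the top of both jambs, spanning the full outside width of the frame.


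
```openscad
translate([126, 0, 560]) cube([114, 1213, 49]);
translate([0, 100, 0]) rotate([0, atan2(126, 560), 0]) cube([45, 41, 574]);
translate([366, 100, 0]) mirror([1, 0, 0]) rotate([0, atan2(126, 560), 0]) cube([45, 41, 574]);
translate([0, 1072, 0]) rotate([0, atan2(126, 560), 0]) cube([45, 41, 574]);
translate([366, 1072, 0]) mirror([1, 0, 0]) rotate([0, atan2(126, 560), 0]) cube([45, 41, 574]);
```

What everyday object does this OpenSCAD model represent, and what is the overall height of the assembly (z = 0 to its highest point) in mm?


A sawhorse. The overall height is 609 mm.

A beam across two mirrored pairs of raked legs — a sawhorse. The beam's underside is at z = 560 (matching the legs' vertical rise in atan2(126, 560)) and the beam is 49 mm tall, so its top is at 560 + 49 = 609 mm. The raked legs top out at the beam's underside, so that is the highest point.


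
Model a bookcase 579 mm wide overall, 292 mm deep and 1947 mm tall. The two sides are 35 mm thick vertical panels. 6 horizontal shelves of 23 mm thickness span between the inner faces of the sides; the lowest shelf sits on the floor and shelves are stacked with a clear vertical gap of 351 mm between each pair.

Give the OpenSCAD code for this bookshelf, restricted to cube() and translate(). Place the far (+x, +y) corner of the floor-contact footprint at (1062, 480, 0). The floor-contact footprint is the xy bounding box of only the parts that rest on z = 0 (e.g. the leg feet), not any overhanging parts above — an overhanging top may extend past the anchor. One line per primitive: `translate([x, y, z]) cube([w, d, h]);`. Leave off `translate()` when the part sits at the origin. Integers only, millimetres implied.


translate([483, 188, 0]) cube([35, 292, 1947]);
translate([1027, 188, 0]) cube([35, 292, 1947]);
translate([518, 188, 0]) cube([509, 292, 23]);
translate([518, 188, 374]) cube([509, 292, 23]);
translate([518, 188, 748]) cube([509, 292, 23]);
translate([518, 188, 1122]) cube([509, 292, 23]);
translate([518, 188, 1496]) cube([509, 292, 23]);
translate([518, 188, 1870]) cube([509, 292, 23]);


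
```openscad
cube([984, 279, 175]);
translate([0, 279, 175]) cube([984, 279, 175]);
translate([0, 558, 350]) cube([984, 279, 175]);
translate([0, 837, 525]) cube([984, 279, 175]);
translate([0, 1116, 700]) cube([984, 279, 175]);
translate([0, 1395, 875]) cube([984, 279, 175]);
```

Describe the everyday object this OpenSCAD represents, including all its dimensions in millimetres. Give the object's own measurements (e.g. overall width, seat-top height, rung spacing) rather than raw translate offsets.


A straight staircase of 6 solid steps. Each step is 984 mm wide (x), 279 mm deep (y, the going) and 175 mm tall (the rise). The first step rests on the floor; each subsequent step sits one going further in +y and one rise higher in +z, directly behind and above the previous step with no overlap.


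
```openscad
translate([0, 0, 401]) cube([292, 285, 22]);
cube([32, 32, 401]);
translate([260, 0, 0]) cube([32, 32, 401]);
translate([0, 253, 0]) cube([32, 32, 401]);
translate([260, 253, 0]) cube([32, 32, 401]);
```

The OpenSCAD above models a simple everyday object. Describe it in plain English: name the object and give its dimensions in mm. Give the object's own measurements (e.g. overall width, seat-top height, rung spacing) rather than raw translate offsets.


A four-legged stool. The seat is a 292×285×22 mm slab whose top surface is at z = 423 mm; four square legs, each 32×32 mm in cross-section, run from the floor (z = 0) to the underside of the seat, each flush with a corner of the seat.


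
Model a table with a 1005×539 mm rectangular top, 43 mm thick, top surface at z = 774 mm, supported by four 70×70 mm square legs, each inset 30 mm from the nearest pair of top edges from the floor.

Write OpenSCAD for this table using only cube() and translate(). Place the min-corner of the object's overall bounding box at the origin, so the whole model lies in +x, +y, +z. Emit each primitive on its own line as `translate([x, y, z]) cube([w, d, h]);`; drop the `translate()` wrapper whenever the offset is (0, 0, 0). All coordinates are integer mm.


// leg_h = 774 - 43 = 731
translate([0, 0, 731]) cube([1005, 539, 43]);
translate([30, 30, 0]) cube([70, 70, 731]);
translate([905, 30, 0]) cube([70, 70, 731]);
translate([30, 439, 0]) cube([70, 70, 731]);
translate([905, 439, 0]) cube([70, 70, 731]);


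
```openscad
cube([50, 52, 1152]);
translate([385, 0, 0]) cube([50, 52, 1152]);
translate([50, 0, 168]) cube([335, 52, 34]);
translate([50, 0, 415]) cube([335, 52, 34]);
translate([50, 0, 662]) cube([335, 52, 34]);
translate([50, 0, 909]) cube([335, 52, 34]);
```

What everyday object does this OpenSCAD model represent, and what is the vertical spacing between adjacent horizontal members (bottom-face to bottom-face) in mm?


A ladder. The rung spacing is 247 mm.

Two tall 50×52 posts with 4 short bars between them — a ladder. Adjacent rungs sit at z = 168 and z = 415, so the spacing is 415 − 168 = 247 mm.


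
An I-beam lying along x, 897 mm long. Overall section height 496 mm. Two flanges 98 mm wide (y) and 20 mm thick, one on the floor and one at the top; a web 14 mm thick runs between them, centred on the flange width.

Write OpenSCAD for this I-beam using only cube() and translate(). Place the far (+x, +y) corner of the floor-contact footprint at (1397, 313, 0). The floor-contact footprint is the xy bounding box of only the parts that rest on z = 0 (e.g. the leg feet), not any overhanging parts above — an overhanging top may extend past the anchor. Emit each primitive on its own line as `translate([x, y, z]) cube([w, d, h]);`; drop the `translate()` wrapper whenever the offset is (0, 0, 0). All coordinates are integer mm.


translate([500, 215, 0]) cube([897, 98, 20]);
translate([500, 257, 20]) cube([897, 14, 456]);
translate([500, 215, 476]) cube([897, 98, 20]);


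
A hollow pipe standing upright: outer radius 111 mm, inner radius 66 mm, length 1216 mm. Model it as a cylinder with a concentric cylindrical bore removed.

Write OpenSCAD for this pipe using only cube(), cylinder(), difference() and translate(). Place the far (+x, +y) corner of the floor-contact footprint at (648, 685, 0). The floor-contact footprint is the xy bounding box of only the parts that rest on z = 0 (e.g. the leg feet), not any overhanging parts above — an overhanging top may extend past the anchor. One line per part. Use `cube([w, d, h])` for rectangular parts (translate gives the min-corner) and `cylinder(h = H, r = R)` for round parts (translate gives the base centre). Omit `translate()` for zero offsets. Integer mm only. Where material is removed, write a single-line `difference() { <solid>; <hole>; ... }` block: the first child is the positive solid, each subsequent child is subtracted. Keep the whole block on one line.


difference() { translate([537, 574, 0]) cylinder(h = 1216, r = 111); translate([537, 574, 0]) cylinder(h = 1216, r = 66); }


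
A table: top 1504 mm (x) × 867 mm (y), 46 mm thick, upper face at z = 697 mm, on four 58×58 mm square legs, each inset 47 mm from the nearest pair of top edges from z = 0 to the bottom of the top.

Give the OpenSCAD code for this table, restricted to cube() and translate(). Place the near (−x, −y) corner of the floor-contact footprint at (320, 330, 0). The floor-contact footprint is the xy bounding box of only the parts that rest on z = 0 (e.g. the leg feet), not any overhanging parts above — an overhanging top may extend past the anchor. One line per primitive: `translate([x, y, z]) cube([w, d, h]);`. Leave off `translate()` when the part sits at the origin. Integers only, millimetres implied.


// leg_h = 697 - 46 = 651
translate([273, 283, 651]) cube([1504, 867, 46]);
translate([320, 330, 0]) cube([58, 58, 651]);
translate([1672, 330, 0]) cube([58, 58, 651]);
translate([320, 1045, 0]) cube([58, 58, 651]);
translate([1672, 1045, 0]) cube([58, 58, 651]);


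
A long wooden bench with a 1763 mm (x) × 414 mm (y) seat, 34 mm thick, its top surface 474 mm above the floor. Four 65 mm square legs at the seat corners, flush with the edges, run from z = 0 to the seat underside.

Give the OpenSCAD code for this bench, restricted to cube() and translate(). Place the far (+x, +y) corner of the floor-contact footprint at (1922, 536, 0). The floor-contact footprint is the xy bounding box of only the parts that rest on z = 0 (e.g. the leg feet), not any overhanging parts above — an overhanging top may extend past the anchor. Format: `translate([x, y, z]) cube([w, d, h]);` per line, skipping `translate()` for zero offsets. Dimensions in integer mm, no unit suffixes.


translate([159, 122, 440]) cube([1763, 414, 34]);
translate([159, 122, 0]) cube([65, 65, 440]);
translate([159, 471, 0]) cube([65, 65, 440]);
translate([1857, 122, 0]) cube([65, 65, 440]);
translate([1857, 471, 0]) cube([65, 65, 440]);


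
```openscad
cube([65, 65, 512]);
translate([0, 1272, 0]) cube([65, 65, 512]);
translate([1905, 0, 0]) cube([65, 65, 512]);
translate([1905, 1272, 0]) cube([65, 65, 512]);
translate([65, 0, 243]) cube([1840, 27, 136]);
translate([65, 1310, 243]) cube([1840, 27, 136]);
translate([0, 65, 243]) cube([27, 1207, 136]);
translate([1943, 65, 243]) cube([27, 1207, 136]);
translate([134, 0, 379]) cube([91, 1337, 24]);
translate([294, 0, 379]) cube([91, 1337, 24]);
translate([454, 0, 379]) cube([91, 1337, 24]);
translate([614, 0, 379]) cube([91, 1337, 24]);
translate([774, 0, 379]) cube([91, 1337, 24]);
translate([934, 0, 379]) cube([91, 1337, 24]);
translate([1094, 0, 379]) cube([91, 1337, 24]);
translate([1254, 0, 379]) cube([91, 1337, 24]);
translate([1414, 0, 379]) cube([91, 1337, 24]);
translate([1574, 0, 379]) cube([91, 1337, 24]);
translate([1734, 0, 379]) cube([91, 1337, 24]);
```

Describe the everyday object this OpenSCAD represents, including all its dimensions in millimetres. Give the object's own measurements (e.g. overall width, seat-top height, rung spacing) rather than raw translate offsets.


A bed frame 1970 mm long (x) by 1337 mm wide (y). Four 65×65 mm corner posts, 512 mm tall, at the corners of the footprint. Four rails of 27 mm thickness and 136 mm height run between adjacent posts with their undersides at z = 243 mm, their outer faces flush with the outside of the frame (the two x-running rails run between the posts' inner faces; the two y-running rails run between the posts' inner faces). 11 slats, each 91 mm wide (x) and 24 mm thick, lie across the top of the two x-running rails, running the full 1337 mm width of the frame in y; along x they sit between the end posts with a 69 mm gap after the −x posts and between neighbouring slats, leaving 80 mm before the +x posts.


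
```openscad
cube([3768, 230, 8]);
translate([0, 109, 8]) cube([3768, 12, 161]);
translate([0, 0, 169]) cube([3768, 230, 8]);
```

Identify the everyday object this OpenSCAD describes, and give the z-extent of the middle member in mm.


An I-beam. The web height is 161 mm.

Two wide flanges with a thin centred web — an I-beam. Overall 177 mm minus two 8 mm flanges gives a web of 177 − 2·8 = 161 mm.


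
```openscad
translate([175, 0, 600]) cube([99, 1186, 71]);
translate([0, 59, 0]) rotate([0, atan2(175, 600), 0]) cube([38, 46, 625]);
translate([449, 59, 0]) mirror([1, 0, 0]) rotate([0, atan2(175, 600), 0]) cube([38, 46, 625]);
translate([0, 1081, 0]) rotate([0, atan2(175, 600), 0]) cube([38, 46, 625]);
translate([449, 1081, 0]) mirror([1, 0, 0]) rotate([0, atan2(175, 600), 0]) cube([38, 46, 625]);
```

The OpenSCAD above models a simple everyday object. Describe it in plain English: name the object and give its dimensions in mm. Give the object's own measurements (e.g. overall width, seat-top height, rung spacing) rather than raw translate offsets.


A sawhorse. A 99×1186×71 mm beam (x, y, z) sits on two A-frame leg pairs. Each pair is two raked legs of 38×46 mm section (46 mm along y) splaying symmetrically in x. Each leg rises 600 mm vertically over 175 mm of horizontal reach and is 625 mm long along its own axis. Every leg's outer bottom edge rests on the floor and its outer top edge meets a bottom edge of the beam — the left legs (tilting toward +x) meet the beam's −x bottom edge, the right legs (their mirror images, tilting toward −x) meet its +x bottom edge — so the leg tops tuck under the beam, the beam's underside is 600 mm above the floor, and the feet are 449 mm apart outside-to-outside with the beam centred between them. The two leg pairs are set in 59 mm from either end of the beam.


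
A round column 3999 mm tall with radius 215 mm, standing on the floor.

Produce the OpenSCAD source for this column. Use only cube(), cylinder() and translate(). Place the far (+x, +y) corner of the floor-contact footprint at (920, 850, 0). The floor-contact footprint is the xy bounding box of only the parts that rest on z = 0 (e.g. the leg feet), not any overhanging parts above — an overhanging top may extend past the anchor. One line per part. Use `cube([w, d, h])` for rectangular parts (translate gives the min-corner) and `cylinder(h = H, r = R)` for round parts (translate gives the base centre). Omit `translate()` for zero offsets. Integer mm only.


translate([705, 635, 0]) cylinder(h = 3999, r = 215);


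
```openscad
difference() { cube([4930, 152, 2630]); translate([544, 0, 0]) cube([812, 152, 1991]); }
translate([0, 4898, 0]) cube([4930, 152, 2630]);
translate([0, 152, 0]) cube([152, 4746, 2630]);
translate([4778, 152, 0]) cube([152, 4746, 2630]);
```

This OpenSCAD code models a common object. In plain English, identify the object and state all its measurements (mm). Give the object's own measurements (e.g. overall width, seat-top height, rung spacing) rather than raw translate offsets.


A single room: four walls, each 2630 mm tall and 152 mm thick, enclosing an outside footprint 4930×5050 mm (x × y), no floor or roof. The front and back walls (−y and +y sides) run the full x-width; the side walls fit between their inner faces. A door opening 812 mm wide and 1991 mm tall is cut through the front wall from the floor up, its −x edge 544 mm from the wall's −x end.


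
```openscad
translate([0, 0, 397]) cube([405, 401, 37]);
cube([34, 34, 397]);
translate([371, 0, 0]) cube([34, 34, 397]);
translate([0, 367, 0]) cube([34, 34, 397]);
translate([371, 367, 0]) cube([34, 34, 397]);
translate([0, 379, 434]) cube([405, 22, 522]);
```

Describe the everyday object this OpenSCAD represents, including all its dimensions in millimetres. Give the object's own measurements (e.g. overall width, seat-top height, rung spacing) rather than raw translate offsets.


A chair. The seat is a 405×401×37 mm slab with its top at z = 434 mm, on four 34×34 mm corner legs (flush with the seat edges, standing on z = 0). A flat backrest 22 mm thick, 522 mm tall, spans the full seat width and rises from the seat top along its +y edge, rear face flush with the rear of the seat.


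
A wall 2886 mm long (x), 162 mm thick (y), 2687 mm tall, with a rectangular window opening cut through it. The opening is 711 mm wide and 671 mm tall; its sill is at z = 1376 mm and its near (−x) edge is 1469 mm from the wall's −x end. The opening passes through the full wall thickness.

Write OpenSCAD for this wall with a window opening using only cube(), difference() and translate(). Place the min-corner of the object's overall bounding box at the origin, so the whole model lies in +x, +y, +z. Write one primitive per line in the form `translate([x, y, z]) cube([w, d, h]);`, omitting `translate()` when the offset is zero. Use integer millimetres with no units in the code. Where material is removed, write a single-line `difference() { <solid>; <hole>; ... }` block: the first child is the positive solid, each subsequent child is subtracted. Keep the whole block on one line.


difference() { cube([2886, 162, 2687]); translate([1469, 0, 1376]) cube([711, 162, 671]); }


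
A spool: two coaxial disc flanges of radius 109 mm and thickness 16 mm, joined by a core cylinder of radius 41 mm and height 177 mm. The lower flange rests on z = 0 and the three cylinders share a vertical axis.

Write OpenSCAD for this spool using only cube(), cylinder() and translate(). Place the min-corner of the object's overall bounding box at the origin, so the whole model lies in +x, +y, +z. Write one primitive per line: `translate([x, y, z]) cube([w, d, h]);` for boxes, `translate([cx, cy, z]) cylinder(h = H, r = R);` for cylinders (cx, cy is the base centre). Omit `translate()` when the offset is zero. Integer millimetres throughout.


translate([109, 109, 0]) cylinder(h = 16, r = 109);
translate([109, 109, 16]) cylinder(h = 177, r = 41);
translate([109, 109, 193]) cylinder(h = 16, r = 109);


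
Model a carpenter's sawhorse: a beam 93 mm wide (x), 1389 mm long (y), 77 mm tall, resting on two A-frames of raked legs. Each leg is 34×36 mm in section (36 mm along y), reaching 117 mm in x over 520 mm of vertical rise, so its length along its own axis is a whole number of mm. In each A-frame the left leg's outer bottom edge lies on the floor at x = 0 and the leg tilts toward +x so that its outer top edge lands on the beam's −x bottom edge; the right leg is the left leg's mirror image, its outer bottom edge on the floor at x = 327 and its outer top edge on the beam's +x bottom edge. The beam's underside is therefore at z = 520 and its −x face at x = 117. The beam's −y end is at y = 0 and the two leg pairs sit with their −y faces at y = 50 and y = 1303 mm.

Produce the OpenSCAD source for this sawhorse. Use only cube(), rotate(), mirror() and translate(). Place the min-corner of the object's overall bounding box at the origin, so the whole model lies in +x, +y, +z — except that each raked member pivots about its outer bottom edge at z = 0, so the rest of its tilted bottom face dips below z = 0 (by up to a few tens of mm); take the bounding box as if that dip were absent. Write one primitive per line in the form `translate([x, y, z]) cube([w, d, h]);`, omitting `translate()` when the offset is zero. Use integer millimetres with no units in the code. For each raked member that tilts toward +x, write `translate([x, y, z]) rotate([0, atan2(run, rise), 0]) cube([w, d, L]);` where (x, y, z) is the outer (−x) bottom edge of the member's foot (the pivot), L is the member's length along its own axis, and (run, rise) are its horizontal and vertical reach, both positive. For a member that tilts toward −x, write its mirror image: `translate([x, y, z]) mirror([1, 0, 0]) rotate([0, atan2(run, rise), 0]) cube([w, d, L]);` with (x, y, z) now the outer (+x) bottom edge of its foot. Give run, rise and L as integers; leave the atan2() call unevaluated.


// leg length = √(117² + 520²) = 533
// right-leg outer foot x = 2·117 + 93 = 327
// beam min-corner = (117, 0, 520)
translate([117, 0, 520]) cube([93, 1389, 77]);
translate([0, 50, 0]) rotate([0, atan2(117, 520), 0]) cube([34, 36, 533]);
translate([327, 50, 0]) mirror([1, 0, 0]) rotate([0, atan2(117, 520), 0]) cube([34, 36, 533]);
translate([0, 1303, 0]) rotate([0, atan2(117, 520), 0]) cube([34, 36, 533]);
translate([327, 1303, 0]) mirror([1, 0, 0]) rotate([0, atan2(117, 520), 0]) cube([34, 36, 533]);


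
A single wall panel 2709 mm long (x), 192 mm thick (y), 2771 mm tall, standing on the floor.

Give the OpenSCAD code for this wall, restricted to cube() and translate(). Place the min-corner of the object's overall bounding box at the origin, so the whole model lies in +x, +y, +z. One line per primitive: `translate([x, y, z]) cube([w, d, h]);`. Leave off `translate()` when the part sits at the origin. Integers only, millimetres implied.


cube([2709, 192, 2771]);


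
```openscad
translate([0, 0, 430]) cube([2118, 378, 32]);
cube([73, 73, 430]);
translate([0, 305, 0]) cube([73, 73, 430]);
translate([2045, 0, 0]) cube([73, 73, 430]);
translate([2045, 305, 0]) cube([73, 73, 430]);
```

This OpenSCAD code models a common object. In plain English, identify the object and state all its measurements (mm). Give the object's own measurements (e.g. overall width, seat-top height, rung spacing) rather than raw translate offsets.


A bench: a 2118×378 mm seat slab, 32 mm thick, top at z = 462 mm, on four 73×73 mm square legs flush with the seat corners and standing on z = 0.


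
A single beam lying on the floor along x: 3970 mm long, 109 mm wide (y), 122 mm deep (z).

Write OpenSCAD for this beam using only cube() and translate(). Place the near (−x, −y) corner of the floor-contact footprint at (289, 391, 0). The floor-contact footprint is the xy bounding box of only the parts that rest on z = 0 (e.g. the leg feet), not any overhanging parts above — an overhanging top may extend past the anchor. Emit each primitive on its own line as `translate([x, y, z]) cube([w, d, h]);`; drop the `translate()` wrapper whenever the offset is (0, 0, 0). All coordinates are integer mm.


translate([289, 391, 0]) cube([3970, 109, 122]);


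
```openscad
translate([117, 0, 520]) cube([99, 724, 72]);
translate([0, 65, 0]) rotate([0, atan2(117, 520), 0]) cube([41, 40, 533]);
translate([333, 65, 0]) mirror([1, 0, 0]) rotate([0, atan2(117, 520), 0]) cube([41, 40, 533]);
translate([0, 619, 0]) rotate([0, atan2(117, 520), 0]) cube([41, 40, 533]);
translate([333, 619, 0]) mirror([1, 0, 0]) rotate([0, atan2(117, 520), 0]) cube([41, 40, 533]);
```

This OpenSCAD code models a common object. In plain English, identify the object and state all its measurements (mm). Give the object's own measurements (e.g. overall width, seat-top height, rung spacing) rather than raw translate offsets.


A sawhorse. A 99×724×72 mm beam (x, y, z) sits on two A-frame leg pairs. Each pair is two raked legs of 41×40 mm section (40 mm along y) splaying symmetrically in x. Each leg rises 520 mm vertically over 117 mm of horizontal reach and is 533 mm long along its own axis. Every leg's outer bottom edge rests on the floor and its outer top edge meets a bottom edge of the beam — the left legs (tilting toward +x) meet the beam's −x bottom edge, the right legs (their mirror images, tilting toward −x) meet its +x bottom edge — so the leg tops tuck under the beam, the beam's underside is 520 mm above the floor, and the feet are 333 mm apart outside-to-outside with the beam centred between them. The two leg pairs are set in 65 mm from either end of the beam.


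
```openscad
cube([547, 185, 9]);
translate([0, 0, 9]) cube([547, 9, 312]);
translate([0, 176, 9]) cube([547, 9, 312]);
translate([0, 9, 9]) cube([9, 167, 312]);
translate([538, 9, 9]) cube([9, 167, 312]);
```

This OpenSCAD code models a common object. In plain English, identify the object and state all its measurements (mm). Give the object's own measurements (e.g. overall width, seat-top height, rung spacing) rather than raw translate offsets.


An open-topped rectangular box: outside dimensions 547×185×321 mm, with a uniform wall and base thickness of 9 mm. The base is a full 547×185 slab on the floor; four walls sit on top of the base. The front and back walls (the −y and +y sides) span the full width; the two side walls fit between them.


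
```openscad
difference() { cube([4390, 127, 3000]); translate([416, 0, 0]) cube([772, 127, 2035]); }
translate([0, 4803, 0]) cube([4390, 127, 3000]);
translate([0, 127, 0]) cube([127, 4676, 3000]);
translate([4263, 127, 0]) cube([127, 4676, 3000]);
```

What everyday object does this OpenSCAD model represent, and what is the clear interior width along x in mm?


A single room. The interior width is 4136 mm.

Four walls enclosing a rectangle with a door in the front wall — a room. Outside width 4390 minus two 127 mm walls gives 4136 mm.


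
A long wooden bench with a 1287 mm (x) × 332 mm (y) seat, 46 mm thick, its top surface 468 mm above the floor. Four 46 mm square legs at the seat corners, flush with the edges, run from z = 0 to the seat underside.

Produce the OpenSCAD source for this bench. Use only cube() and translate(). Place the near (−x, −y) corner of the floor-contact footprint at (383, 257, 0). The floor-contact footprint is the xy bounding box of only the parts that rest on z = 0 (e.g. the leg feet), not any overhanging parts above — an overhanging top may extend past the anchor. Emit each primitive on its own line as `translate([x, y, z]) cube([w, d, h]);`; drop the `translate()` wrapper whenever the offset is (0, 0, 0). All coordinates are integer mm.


translate([383, 257, 422]) cube([1287, 332, 46]);
translate([383, 257, 0]) cube([46, 46, 422]);
translate([383, 543, 0]) cube([46, 46, 422]);
translate([1624, 257, 0]) cube([46, 46, 422]);
translate([1624, 543, 0]) cube([46, 46, 422]);
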